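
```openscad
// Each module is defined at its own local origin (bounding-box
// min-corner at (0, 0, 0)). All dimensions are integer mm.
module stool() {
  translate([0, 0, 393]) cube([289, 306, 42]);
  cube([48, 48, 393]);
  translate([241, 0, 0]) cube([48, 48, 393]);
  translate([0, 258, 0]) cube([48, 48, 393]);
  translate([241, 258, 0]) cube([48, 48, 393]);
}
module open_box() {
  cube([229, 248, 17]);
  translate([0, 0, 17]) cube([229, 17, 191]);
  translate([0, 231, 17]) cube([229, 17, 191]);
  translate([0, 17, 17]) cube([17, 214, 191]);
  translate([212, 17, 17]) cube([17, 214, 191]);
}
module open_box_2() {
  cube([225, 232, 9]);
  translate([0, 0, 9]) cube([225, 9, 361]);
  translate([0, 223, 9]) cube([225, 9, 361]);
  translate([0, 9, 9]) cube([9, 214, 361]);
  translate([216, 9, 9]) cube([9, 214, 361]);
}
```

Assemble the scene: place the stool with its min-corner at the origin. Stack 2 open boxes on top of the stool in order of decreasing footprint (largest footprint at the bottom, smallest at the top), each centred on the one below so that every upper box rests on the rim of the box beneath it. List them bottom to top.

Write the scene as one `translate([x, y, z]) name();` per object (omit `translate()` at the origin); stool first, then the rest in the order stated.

stool();
translate([30, 29, 435]) open_box();
translate([32, 37, 643]) open_box_2();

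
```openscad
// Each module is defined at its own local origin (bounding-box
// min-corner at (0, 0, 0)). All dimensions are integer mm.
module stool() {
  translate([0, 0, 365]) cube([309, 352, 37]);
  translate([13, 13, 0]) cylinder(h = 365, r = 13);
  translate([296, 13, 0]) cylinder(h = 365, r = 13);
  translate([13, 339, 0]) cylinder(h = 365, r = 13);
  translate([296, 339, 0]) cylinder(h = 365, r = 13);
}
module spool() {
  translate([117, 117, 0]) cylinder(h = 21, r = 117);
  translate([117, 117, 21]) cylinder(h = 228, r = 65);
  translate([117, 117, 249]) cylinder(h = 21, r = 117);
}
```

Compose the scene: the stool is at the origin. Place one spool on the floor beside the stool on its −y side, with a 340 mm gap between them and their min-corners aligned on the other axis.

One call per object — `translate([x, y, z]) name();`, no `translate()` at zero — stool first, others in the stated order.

stool();
translate([0, -574, 0]) spool();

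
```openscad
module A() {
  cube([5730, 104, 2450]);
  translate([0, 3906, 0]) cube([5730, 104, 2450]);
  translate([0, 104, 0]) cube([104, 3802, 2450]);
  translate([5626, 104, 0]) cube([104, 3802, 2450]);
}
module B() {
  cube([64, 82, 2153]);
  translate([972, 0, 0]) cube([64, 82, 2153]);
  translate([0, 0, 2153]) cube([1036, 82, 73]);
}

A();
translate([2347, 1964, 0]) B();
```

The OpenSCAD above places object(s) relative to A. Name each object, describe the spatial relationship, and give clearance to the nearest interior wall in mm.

A is a house frame. B is a door frame. The door frame sits inside the house frame, centred. The clearance to the nearest interior wall is 1860 mm.

Clearances: x = 2243, y = 1860; minimum 1860 mm.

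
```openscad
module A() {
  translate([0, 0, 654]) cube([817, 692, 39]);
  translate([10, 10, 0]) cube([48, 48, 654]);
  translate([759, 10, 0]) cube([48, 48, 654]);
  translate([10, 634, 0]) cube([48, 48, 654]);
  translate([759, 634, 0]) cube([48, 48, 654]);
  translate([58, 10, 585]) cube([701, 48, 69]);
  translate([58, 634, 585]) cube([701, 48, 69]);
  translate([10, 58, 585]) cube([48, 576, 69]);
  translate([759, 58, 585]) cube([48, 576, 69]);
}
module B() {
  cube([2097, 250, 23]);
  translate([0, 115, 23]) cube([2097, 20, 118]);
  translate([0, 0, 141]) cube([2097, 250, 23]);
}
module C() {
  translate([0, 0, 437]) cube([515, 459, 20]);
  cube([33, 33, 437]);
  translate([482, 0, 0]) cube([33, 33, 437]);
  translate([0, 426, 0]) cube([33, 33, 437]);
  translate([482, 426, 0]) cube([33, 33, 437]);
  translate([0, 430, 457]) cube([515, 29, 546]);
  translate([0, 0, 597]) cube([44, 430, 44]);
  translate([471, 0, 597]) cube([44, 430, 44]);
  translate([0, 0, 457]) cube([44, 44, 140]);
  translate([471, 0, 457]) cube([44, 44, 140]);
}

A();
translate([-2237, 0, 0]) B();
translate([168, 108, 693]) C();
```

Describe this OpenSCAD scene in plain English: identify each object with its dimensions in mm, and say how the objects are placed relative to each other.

A is a rectangular dining table. The top is 817×692×39 mm with its upper surface at z = 693 mm. It stands on four 48×48 mm square legs, each inset 10 mm from the nearest pair of top edges, running from the floor to the underside of the top. Four apron rails, 48 mm thick and 69 mm tall, run between adjacent legs with their top edges flush with the underside of the top and their outer faces flush with the legs' outer faces.

B is an I-beam lying along x, 2097 mm long. Overall section height 164 mm. Two flanges 250 mm wide (y) and 23 mm thick, one on the floor and one at the top; a web 20 mm thick runs between them, centred on the flange width.

C is a chair. The seat is a 515×459×20 mm slab with its top at z = 457 mm, on four 33×33 mm corner legs (flush with the seat edges, standing on z = 0). A flat backrest 29 mm thick, 546 mm tall, spans the full seat width and rises from the seat top along its +y edge, rear face flush with the rear of the seat. Two armrests of 44×44 mm section run along each side from the seat's front edge to the front of the backrest, top faces 184 mm above the seat top and outer faces flush with the seat's x-edges; a 44×44 mm post under the front of each armrest stands on the seat at the front corner.

The I-beam is on the floor beside the table on its −x side. The chair is on top of the table.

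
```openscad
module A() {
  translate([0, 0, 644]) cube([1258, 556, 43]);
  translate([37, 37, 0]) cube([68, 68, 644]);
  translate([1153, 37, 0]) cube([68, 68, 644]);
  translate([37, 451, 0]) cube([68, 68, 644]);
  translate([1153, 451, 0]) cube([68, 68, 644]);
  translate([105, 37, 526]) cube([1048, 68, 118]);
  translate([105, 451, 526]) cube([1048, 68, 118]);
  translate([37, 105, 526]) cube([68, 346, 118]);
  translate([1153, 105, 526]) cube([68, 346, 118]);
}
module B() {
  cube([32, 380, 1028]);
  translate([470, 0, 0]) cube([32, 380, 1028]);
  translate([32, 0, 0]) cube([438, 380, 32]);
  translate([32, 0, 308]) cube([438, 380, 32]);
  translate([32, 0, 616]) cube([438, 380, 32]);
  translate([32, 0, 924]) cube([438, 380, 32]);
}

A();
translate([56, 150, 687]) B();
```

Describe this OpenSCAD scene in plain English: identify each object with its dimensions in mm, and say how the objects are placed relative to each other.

A is a table with a 1258×556 mm rectangular top, 43 mm thick, top surface at z = 687 mm, supported by four 68×68 mm square legs, each inset 37 mm from the nearest pair of top edges, running from the floor. Four apron rails, 68 mm thick and 118 mm tall, run between adjacent legs with their top edges flush with the underside of the top and their outer faces flush with the legs' outer faces.

B is a bookshelf 502 mm wide overall, 380 mm deep and 1028 mm tall. The two sides are 32 mm thick vertical panels. 4 horizontal shelves of 32 mm thickness span between the inner faces of the sides; the lowest shelf sits on the floor and shelves are stacked with a clear vertical gap of 276 mm between each pair.

The bookshelf is on top of the table.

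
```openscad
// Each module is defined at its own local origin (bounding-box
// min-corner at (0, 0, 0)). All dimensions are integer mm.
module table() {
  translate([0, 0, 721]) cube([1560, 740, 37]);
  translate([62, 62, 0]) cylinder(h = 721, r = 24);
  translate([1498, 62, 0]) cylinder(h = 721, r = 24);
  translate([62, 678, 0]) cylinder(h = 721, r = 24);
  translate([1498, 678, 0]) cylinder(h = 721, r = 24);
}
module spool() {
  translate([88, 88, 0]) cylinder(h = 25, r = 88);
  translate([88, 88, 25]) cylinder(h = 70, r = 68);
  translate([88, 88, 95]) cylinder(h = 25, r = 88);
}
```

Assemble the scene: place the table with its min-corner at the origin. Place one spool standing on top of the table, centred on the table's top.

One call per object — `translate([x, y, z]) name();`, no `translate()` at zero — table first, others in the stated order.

table();
translate([692, 282, 758]) spool();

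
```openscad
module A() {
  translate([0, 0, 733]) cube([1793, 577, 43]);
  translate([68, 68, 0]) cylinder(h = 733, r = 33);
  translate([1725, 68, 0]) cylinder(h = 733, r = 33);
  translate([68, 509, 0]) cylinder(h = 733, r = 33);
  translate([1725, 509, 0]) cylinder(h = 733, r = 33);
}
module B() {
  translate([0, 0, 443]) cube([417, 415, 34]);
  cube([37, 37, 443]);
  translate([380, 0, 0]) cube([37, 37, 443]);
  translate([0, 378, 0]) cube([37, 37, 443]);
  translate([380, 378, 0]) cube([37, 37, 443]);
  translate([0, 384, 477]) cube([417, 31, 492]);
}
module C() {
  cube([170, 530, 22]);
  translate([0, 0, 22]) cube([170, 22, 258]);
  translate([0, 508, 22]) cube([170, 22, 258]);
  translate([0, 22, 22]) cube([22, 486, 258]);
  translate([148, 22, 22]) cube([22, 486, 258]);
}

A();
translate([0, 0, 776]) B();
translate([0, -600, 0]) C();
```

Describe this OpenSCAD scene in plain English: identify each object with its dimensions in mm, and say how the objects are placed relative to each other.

A is a rectangular dining table. The top is 1793×577×43 mm with its upper surface at z = 776 mm. It stands on four round legs of 66 mm diameter, each leg's bounding box inset 35 mm from the nearest pair of top edges, running from the floor to the underside of the top.

B is a chair: 417×415 mm seat, 34 mm thick, top at z = 477 mm, on four 37 mm square corner legs flush with the seat edges. A 31 mm thick backrest slab spans the full seat width, extending 492 mm above the seat top, its back face flush with the seat's +y edge.

C is an open-topped rectangular box: outside dimensions 170×530×280 mm, with a uniform wall and base thickness of 22 mm. The base is a full 170×530 slab on the floor; four walls sit on top of the base. The front and back walls (the −y and +y sides) span the full width; the two side walls fit between them.

The chair is on top of the table. The open box is on the floor beside the table on its −y side.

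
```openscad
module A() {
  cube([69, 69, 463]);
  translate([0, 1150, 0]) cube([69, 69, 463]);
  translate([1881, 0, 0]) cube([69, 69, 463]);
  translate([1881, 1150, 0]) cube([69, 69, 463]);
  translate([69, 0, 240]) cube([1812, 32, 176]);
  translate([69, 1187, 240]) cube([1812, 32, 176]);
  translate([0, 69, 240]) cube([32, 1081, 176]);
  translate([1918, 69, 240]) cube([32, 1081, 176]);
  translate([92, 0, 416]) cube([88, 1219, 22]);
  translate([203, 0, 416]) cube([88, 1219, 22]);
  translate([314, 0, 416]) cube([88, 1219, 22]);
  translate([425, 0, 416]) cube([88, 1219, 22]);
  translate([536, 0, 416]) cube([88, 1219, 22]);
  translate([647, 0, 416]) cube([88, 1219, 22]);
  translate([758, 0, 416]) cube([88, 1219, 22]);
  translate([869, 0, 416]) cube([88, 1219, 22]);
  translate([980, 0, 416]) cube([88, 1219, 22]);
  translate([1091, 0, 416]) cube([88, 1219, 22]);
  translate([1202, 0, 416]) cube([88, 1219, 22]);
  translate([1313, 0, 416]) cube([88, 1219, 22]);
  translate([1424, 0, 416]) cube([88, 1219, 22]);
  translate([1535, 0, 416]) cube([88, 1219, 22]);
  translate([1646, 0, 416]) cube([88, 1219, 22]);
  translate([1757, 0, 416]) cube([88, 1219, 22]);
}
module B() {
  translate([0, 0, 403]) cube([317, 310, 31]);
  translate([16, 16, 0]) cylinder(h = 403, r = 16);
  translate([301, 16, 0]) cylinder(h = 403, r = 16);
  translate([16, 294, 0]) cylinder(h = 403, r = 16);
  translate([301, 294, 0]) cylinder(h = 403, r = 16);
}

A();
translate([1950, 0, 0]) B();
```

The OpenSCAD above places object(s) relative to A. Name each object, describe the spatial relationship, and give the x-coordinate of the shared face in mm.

A is a bed frame. B is a stool. The stool is against the bed frame's +x side, with their −y faces flush. The x-coordinate of the shared face is 1950 mm.

The bed frame's +x face and the stool's −x face are both at x = 1950 mm.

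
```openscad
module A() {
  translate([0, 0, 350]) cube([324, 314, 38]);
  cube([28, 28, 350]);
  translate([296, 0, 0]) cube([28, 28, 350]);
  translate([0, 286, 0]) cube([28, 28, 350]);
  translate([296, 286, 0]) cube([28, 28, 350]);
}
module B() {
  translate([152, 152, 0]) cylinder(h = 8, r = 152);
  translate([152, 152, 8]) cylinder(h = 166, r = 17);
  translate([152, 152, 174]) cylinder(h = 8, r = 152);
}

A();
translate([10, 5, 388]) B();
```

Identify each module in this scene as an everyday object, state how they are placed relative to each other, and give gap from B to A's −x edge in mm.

The spool's min-x is at 10; the stool's min-x is 0; gap = 10 mm.

A is a stool. B is a spool. The spool is on top of the stool, centred. The gap from the spool to the stool's −x edge is 10 mm.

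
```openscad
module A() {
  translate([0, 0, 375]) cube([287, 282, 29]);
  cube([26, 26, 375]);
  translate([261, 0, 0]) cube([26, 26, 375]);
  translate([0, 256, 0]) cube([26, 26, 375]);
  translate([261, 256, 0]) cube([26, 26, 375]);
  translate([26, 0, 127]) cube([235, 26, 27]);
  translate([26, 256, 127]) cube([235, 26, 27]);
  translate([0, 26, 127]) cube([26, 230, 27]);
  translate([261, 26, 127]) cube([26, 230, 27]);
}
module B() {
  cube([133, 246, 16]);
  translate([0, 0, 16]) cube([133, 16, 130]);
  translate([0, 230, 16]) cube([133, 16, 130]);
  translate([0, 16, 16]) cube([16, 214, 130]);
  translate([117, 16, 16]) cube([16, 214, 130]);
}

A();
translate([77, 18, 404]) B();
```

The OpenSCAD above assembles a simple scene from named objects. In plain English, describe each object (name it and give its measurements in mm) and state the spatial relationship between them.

A is a four-legged stool. The seat is a 287×282×29 mm slab whose top surface is at z = 404 mm; four square legs, each 26×26 mm in cross-section, run from the floor (z = 0) to the underside of the seat, each flush with a corner of the seat. Four stretchers, 26 mm wide and 27 mm tall, connect adjacent legs with their undersides at z = 127 mm, each running between the inner faces of the legs it joins and aligned with the legs' outer faces on the other axis.

B is an open-topped rectangular box: outside dimensions 133×246×146 mm, with a uniform wall and base thickness of 16 mm. The base is a full 133×246 slab on the floor; four walls sit on top of the base. The front and back walls (the −y and +y sides) span the full width; the two side walls fit between them.

The open box is on top of the stool, centred.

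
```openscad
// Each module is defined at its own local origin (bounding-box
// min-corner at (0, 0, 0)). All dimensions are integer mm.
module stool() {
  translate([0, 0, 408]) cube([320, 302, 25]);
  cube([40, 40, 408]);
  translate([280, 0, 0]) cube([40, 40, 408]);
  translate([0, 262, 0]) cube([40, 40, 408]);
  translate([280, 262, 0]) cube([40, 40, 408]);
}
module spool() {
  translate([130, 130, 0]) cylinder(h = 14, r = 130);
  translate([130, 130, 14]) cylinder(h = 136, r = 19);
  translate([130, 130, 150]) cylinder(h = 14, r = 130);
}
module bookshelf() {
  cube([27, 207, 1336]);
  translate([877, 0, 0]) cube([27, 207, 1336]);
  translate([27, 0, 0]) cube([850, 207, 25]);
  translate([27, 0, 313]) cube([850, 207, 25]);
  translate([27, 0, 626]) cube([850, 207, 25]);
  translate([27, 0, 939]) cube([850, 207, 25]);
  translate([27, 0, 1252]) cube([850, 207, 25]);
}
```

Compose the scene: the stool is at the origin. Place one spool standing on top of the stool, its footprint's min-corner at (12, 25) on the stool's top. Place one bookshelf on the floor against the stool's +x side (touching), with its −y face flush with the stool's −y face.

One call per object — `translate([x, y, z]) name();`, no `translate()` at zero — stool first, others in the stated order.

stool();
translate([12, 25, 433]) spool();
translate([320, 0, 0]) bookshelf();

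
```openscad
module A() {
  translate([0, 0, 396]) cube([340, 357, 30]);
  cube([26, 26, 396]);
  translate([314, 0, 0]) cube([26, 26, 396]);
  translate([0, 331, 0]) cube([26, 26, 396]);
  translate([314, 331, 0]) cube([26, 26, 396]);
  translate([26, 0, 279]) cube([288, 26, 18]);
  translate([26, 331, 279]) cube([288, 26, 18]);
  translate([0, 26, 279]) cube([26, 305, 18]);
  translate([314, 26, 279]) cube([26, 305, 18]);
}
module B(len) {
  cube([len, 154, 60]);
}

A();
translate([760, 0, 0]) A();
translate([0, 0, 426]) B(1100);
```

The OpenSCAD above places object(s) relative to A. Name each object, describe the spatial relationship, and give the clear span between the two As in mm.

A is a stool. B is a beam. A beam spans the tops of two stools. The clear span between the two stools is 420 mm.

Second stool starts at x = 760; first ends at x = 340; clear span = 760 − 340 = 420 mm.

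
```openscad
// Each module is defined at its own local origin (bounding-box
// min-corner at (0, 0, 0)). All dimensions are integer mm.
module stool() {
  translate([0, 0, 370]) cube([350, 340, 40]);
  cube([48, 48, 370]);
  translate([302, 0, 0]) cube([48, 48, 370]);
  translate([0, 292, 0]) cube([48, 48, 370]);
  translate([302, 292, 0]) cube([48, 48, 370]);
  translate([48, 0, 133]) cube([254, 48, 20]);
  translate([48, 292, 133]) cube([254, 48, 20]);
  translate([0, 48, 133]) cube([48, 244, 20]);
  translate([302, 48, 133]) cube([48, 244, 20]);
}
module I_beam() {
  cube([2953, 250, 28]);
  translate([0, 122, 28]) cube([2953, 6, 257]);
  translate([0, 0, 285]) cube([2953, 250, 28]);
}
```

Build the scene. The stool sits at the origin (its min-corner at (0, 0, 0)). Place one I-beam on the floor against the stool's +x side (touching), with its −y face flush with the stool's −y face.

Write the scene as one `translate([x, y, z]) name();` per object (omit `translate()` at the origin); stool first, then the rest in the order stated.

stool();
translate([350, 0, 0]) I_beam();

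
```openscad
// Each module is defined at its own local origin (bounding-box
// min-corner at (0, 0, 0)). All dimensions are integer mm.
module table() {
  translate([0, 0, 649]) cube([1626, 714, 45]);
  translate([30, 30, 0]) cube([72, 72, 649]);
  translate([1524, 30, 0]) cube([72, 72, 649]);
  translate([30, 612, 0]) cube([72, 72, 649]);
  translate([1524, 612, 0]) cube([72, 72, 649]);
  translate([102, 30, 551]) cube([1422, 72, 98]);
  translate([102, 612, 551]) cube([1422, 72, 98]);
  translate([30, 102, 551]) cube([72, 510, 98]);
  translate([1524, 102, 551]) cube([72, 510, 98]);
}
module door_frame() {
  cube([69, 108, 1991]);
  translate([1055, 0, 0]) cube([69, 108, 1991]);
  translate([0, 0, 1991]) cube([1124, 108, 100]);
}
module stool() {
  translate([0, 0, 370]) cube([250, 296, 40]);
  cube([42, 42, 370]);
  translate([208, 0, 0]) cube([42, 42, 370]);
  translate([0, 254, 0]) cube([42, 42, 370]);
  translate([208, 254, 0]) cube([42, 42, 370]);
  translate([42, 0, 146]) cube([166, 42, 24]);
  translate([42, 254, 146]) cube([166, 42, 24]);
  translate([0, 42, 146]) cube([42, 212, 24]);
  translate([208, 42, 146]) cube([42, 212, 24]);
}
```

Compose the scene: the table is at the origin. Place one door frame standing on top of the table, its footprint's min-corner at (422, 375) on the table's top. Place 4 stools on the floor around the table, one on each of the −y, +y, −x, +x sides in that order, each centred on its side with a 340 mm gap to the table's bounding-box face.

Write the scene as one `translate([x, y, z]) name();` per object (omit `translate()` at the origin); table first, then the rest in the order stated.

table();
translate([422, 375, 694]) door_frame();
translate([688, -636, 0]) stool();
translate([688, 1054, 0]) stool();
translate([-590, 209, 0]) stool();
translate([1966, 209, 0]) stool();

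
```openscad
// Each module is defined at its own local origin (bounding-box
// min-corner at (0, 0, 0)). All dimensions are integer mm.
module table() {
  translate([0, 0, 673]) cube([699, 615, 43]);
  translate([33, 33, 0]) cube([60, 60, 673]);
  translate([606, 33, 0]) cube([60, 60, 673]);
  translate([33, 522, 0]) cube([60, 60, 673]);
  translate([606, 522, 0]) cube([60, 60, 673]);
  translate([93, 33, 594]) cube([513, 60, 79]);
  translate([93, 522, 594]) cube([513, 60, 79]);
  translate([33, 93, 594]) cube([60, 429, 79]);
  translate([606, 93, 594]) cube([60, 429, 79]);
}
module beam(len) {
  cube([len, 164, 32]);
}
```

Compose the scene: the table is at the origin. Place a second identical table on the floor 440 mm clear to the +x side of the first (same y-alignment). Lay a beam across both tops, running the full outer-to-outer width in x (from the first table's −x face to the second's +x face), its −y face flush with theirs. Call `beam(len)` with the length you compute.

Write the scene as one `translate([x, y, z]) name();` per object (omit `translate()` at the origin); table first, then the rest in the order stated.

table();
translate([1139, 0, 0]) table();
translate([0, 0, 716]) beam(1838);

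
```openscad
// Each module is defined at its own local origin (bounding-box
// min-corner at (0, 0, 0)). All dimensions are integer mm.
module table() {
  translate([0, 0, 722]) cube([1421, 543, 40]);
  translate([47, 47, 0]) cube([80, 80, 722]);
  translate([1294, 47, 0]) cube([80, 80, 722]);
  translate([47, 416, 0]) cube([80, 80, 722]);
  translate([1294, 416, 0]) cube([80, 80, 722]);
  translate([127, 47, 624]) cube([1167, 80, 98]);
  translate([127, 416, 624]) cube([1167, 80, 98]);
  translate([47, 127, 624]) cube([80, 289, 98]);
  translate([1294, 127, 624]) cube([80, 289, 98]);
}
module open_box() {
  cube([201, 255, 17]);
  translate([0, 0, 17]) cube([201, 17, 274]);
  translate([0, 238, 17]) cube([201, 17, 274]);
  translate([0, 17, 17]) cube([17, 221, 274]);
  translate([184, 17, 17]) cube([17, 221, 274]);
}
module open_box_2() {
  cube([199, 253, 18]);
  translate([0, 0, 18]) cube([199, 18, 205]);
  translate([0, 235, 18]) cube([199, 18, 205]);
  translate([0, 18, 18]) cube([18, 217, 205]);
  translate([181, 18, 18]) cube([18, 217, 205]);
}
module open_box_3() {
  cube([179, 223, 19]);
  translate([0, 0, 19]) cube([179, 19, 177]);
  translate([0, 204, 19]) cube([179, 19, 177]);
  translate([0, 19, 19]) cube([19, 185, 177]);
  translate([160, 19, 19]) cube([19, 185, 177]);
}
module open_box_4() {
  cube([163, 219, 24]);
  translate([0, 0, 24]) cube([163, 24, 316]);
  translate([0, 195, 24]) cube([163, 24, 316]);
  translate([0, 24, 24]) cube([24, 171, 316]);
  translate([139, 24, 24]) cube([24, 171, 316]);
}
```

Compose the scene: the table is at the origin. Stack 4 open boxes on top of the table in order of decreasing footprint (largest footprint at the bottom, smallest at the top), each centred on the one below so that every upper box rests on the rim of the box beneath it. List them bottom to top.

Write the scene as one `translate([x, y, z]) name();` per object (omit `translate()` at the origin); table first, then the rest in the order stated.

table();
translate([610, 144, 762]) open_box();
translate([611, 145, 1053]) open_box_2();
translate([621, 160, 1276]) open_box_3();
translate([629, 162, 1472]) open_box_4();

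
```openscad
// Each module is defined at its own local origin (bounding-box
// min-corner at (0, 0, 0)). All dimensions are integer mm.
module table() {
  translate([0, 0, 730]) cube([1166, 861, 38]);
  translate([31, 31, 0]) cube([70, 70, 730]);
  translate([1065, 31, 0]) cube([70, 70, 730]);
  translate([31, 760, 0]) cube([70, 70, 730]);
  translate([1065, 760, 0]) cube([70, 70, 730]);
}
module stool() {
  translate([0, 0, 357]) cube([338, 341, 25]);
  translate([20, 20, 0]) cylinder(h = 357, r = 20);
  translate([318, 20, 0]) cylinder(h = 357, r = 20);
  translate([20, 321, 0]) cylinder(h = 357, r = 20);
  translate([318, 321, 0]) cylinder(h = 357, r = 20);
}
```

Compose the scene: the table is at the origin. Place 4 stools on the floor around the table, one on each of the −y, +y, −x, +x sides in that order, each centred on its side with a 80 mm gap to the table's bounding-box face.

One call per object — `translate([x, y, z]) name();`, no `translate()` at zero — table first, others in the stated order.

table();
translate([414, -421, 0]) stool();
translate([414, 941, 0]) stool();
translate([-418, 260, 0]) stool();
translate([1246, 260, 0]) stool();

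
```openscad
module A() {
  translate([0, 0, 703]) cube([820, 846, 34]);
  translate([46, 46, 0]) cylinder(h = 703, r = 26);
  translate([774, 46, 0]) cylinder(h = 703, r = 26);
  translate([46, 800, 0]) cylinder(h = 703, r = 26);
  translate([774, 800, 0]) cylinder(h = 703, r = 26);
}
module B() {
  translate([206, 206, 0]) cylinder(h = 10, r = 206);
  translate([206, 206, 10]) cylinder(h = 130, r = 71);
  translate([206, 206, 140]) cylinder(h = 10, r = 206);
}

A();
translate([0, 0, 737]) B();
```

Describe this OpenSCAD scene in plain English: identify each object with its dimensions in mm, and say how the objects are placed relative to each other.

A is a rectangular dining table. The top is 820×846×34 mm with its upper surface at z = 737 mm. It stands on four round legs of 52 mm diameter, each leg's bounding box inset 20 mm from the nearest pair of top edges, running from the floor to the underside of the top.

B is a spool: two coaxial disc flanges of radius 206 mm and thickness 10 mm, joined by a core cylinder of radius 71 mm and height 130 mm. The lower flange rests on z = 0 and the three cylinders share a vertical axis.

The spool is on top of the table.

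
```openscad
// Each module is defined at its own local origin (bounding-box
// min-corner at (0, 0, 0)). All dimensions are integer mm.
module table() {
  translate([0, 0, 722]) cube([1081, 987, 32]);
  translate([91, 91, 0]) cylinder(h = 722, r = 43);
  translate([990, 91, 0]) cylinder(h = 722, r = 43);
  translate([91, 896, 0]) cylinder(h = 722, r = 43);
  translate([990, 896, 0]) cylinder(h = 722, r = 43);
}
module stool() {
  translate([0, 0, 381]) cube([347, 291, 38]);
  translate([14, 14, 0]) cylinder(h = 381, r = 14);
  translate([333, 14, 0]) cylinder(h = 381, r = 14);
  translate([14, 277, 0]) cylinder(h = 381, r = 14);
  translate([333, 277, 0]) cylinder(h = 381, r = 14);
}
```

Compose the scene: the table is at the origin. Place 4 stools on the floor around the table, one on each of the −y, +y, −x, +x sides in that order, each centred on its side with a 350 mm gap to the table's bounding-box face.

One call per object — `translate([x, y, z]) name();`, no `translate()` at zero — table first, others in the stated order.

table();
translate([367, -641, 0]) stool();
translate([367, 1337, 0]) stool();
translate([-697, 348, 0]) stool();
translate([1431, 348, 0]) stool();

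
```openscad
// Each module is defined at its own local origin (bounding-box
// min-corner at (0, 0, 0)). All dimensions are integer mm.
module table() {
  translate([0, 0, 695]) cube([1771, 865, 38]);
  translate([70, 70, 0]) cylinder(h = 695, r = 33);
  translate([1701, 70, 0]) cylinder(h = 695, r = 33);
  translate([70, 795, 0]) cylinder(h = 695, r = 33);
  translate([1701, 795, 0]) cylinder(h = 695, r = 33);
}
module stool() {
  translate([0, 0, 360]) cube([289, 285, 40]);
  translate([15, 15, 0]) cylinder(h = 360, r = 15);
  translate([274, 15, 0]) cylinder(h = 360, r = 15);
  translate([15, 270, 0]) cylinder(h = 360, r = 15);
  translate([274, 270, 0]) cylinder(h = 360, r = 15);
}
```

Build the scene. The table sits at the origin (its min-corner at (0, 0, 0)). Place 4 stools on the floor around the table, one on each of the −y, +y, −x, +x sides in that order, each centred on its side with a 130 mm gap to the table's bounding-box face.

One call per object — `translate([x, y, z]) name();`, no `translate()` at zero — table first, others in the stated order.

table();
translate([741, -415, 0]) stool();
translate([741, 995, 0]) stool();
translate([-419, 290, 0]) stool();
translate([1901, 290, 0]) stool();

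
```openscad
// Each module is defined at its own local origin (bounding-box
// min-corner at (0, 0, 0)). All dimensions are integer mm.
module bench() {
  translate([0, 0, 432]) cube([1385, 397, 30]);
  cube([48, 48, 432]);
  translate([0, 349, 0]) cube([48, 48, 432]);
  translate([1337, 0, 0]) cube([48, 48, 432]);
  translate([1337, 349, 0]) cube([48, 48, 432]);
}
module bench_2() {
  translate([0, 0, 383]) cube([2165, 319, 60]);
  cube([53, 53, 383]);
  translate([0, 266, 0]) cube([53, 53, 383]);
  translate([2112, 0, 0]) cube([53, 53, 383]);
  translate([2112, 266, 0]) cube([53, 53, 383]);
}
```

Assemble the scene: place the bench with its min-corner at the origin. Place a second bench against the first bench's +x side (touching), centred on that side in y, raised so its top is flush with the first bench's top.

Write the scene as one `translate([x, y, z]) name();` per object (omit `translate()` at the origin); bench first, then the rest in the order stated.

bench();
translate([1385, 39, 19]) bench_2();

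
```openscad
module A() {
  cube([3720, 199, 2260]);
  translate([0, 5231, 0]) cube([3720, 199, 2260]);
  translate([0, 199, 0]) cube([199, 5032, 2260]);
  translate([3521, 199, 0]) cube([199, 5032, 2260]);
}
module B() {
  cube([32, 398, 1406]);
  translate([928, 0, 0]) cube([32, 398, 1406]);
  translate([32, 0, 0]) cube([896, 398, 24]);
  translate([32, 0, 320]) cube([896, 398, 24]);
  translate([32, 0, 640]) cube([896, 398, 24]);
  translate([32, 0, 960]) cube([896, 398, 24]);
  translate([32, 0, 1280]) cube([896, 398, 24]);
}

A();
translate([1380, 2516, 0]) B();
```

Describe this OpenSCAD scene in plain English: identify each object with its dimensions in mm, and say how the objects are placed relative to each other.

A is the wall frame of a small rectangular building: four walls, each 2260 mm tall and 199 mm thick, enclosing a footprint 3720 mm (x) by 5430 mm (y) outside-to-outside, with no floor or roof. The front and back walls (the −y and +y sides) span the full width; the two side walls fit between them.

B is an open bookshelf. Two side panels, each 32 mm thick, 398 mm deep and 1406 mm tall, stand 960 mm apart (outside-to-outside). Between them sit 5 shelves, each 24 mm thick and 398 mm deep, spanning the full gap between the sides. The bottom shelf rests on the floor (its underside at z = 0) and the clear gap between one shelf's top and the next shelf's underside is 296 mm.

The bookshelf sits inside the house frame, centred.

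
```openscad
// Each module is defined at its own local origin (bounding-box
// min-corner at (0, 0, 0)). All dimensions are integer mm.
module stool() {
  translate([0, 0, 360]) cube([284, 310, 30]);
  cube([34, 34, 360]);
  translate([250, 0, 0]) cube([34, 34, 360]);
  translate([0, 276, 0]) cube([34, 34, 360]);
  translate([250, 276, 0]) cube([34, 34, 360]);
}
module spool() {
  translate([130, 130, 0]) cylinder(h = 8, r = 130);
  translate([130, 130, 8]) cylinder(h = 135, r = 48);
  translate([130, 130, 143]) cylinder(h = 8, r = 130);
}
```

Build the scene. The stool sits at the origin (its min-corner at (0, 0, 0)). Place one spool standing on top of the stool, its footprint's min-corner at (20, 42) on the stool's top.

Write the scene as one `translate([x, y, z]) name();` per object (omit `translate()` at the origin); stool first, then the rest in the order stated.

stool();
translate([20, 42, 390]) spool();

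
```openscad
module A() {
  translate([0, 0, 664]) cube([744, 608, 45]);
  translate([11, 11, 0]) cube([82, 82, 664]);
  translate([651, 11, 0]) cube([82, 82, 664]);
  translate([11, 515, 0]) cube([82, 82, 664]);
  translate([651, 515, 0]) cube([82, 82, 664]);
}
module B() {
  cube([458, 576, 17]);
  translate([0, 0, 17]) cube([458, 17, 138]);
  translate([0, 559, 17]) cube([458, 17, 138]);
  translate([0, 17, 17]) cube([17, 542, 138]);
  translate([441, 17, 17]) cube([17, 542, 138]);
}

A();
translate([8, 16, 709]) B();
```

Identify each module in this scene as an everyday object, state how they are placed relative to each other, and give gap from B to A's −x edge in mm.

The open box's min-x is at 8; the table's min-x is 0; gap = 8 mm.

A is a table. B is an open box. The open box is on top of the table. The gap from the open box to the table's −x edge is 8 mm.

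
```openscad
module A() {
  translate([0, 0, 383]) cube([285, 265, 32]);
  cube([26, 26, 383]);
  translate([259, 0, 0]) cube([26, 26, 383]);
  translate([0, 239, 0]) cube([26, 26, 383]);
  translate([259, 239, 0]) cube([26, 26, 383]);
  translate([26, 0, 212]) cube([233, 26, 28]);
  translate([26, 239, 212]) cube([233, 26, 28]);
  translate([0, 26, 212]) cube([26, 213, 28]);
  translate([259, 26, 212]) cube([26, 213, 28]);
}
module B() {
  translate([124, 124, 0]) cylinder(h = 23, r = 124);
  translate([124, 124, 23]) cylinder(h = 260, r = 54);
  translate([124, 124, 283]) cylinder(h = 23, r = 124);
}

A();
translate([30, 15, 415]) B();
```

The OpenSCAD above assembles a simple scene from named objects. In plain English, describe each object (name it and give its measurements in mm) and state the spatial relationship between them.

A is a simple wooden stool: a rectangular seat 285 mm (x) by 265 mm (y), 32 mm thick, top face at z = 415 mm, on four square legs, each 26×26 mm in cross-section. The legs rest on z = 0, each flush with a corner of the seat. Four stretchers, 26 mm wide and 28 mm tall, connect adjacent legs with their undersides at z = 212 mm, each running between the inner faces of the legs it joins and aligned with the legs' outer faces on the other axis.

B is a spool: two coaxial disc flanges of radius 124 mm and thickness 23 mm, joined by a core cylinder of radius 54 mm and height 260 mm. The lower flange rests on z = 0 and the three cylinders share a vertical axis.

The spool is on top of the stool.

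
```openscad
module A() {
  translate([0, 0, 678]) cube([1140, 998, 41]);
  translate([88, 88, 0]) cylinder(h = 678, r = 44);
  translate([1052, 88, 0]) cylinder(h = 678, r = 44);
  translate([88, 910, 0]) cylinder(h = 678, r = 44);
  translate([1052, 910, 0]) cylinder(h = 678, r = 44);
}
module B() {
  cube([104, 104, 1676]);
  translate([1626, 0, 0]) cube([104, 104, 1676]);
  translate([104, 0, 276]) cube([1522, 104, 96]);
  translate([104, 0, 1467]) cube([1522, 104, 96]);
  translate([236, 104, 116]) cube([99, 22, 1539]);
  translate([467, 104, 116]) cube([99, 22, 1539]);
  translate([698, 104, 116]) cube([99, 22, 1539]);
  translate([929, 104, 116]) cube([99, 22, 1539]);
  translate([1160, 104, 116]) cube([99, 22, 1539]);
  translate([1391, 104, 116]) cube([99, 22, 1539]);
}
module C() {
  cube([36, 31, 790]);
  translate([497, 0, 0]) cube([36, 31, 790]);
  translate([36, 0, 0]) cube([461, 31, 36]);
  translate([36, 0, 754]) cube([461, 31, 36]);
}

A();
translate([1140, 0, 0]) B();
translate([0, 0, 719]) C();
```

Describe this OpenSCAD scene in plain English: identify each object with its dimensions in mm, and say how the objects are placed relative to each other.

A is a table: top 1140 mm (x) × 998 mm (y), 41 mm thick, upper face at z = 719 mm, on four round legs of 88 mm diameter, each leg's bounding box inset 44 mm from the nearest pair of top edges, running from z = 0 to the bottom of the top.

B is a fence section. Two 104×104 mm posts, 1676 mm tall, stand on the floor with a clear span of 1522 mm between their inner faces. Two horizontal rails of 104×96 mm section span the gap between the posts with their undersides at z = 276 mm and z = 1467 mm, flush with the posts' −y face. 6 pickets, each 99 mm wide, 22 mm thick and 1539 mm tall, are fixed to the +y face of the rails with their bottoms at z = 116 mm, evenly spaced across the span with equal gaps (rounded down to the nearest mm) at the −x end and between each pair — any rounding remainder accumulates at the +x end.

C is a rectangular picture frame lying in the x–z plane (depth along y). The opening is 461 mm wide (x) by 718 mm tall (z), surrounded by a border 36 mm wide on all four sides. The frame is 31 mm deep and is made of two full-height vertical stiles with two horizontal rails fitted between them.

The fence section is against the table's +x side, with their −y faces flush. The picture frame is on top of the table.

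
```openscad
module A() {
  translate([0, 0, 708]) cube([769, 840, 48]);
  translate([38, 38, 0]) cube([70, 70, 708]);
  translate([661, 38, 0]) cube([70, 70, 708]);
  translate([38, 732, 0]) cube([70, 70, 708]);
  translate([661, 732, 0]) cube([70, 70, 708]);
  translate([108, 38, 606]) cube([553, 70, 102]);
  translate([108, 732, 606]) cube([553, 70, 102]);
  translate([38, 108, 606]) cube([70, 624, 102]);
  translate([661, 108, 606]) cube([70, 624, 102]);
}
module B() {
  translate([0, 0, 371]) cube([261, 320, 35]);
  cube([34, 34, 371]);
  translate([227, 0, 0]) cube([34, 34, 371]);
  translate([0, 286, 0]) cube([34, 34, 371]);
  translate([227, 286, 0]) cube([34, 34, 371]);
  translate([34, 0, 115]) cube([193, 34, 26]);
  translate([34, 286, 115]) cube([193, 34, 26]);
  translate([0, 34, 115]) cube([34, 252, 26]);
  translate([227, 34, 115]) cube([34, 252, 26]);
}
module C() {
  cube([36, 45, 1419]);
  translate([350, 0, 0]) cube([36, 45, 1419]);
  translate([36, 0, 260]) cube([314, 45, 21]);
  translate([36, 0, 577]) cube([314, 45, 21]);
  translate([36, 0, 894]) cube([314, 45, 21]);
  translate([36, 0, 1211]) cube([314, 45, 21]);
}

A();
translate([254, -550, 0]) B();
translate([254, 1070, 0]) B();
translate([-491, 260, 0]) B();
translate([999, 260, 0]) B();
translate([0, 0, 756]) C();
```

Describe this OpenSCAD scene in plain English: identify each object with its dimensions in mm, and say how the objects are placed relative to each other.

A is a rectangular dining table. The top is 769×840×48 mm with its upper surface at z = 756 mm. It stands on four 70×70 mm square legs, each inset 38 mm from the nearest pair of top edges, running from the floor to the underside of the top. Four apron rails, 70 mm thick and 102 mm tall, run between adjacent legs with their top edges flush with the underside of the top and their outer faces flush with the legs' outer faces.

B is a four-legged stool. The seat is 261×320 mm, 35 mm thick, top at z = 406 mm. It stands on four square legs, each 34×34 mm in cross-section, from z = 0 to the seat underside, each flush with a corner of the seat. Four stretchers, 34 mm wide and 26 mm tall, connect adjacent legs with their undersides at z = 115 mm, each running between the inner faces of the legs it joins and aligned with the legs' outer faces on the other axis.

C is a straight ladder. Two 36×45 mm vertical rails, 1419 mm tall, stand 386 mm apart (outside-to-outside) with their front faces coplanar on the −y side. 4 rungs, each 45 mm deep and 21 mm tall, span between the inner faces of the rails, front faces flush with the rails. The lowest rung's underside is at z = 260 mm and rungs are spaced 317 mm apart (underside to underside).

Four stools sit around the table at the −y, +y, −x, +x sides. The ladder is on top of the table.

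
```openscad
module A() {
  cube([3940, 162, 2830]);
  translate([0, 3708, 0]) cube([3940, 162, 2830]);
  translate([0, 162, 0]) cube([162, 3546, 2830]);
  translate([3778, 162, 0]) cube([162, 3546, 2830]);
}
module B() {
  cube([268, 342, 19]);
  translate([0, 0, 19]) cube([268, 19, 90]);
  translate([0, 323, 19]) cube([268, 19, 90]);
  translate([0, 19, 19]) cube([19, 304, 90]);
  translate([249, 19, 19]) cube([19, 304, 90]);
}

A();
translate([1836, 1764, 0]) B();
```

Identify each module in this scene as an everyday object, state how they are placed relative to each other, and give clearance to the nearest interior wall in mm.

Clearances: x = 1674, y = 1602; minimum 1602 mm.

A is a house frame. B is an open box. The open box sits inside the house frame, centred. The clearance to the nearest interior wall is 1602 mm.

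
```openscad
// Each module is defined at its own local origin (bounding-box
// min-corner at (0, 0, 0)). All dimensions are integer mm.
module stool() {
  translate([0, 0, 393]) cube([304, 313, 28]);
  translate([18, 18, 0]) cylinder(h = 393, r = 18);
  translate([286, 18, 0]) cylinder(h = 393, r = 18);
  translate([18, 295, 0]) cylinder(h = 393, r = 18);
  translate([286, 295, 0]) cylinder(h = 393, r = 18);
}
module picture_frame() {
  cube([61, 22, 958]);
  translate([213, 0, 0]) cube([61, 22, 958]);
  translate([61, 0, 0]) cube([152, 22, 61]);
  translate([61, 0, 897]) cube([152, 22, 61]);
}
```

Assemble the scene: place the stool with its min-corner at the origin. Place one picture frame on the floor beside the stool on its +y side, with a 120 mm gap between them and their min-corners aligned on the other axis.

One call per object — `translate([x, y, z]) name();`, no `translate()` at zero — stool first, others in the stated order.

stool();
translate([0, 433, 0]) picture_frame();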